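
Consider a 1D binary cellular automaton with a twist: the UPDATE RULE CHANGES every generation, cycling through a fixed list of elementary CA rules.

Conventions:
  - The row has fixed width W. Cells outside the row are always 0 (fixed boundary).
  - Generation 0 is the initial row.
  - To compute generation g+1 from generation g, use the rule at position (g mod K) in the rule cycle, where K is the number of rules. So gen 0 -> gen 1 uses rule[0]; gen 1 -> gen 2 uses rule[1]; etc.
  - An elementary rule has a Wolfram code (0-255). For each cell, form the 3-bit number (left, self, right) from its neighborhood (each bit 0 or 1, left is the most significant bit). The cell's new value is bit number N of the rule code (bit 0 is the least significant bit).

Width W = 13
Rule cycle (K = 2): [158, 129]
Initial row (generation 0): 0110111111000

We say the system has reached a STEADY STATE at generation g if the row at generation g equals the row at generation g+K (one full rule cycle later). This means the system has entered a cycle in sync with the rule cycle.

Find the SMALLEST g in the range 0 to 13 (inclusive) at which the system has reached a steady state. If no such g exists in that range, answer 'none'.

Answer: none

Derivation:
Gen 0: 0110111111000
Gen 1 (rule 158): 1100111110100
Gen 2 (rule 129): 0000011100001
Gen 3 (rule 158): 0000111010011
Gen 4 (rule 129): 1110010000000
Gen 5 (rule 158): 1101111000000
Gen 6 (rule 129): 0000110011111
Gen 7 (rule 158): 0001101111110
Gen 8 (rule 129): 1100000111100
Gen 9 (rule 158): 1010001111010
Gen 10 (rule 129): 0000100110000
Gen 11 (rule 158): 0001111101000
Gen 12 (rule 129): 1100111000011
Gen 13 (rule 158): 1011110100110
Gen 14 (rule 129): 0001100000000
Gen 15 (rule 158): 0011010000000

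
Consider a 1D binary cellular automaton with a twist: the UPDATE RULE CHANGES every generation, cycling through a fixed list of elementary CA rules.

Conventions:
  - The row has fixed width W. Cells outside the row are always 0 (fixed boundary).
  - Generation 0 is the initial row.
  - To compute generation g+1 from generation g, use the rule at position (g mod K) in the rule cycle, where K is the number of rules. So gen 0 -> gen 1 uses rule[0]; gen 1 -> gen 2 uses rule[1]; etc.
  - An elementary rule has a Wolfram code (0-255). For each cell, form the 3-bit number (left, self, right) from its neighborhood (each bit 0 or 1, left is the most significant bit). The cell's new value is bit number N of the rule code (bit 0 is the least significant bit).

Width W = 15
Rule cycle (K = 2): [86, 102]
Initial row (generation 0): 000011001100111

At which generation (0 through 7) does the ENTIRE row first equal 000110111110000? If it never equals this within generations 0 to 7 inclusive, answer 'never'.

Answer: never

Derivation:
Gen 0: 000011001100111
Gen 1 (rule 86): 000101110111001
Gen 2 (rule 102): 001110011001011
Gen 3 (rule 86): 010011101111001
Gen 4 (rule 102): 110100110001011
Gen 5 (rule 86): 010111011011001
Gen 6 (rule 102): 111001101101011
Gen 7 (rule 86): 001110100101001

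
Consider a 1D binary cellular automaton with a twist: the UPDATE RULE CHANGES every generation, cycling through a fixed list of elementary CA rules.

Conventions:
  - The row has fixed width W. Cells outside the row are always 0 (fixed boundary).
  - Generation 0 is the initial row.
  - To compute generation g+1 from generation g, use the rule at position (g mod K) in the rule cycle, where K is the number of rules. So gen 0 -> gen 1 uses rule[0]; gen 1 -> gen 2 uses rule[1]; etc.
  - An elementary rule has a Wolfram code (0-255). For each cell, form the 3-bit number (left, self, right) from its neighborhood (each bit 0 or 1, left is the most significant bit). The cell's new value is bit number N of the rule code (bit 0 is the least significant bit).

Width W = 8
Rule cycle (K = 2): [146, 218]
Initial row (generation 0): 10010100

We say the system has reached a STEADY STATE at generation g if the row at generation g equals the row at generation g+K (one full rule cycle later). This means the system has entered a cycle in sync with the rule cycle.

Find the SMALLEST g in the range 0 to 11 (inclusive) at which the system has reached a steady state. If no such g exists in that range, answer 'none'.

Gen 0: 10010100
Gen 1 (rule 146): 01100010
Gen 2 (rule 218): 11110101
Gen 3 (rule 146): 01100000
Gen 4 (rule 218): 11110000
Gen 5 (rule 146): 01101000
Gen 6 (rule 218): 11100100
Gen 7 (rule 146): 01011010
Gen 8 (rule 218): 10011001
Gen 9 (rule 146): 01100110
Gen 10 (rule 218): 11111111
Gen 11 (rule 146): 01111110
Gen 12 (rule 218): 11111111
Gen 13 (rule 146): 01111110

Answer: 10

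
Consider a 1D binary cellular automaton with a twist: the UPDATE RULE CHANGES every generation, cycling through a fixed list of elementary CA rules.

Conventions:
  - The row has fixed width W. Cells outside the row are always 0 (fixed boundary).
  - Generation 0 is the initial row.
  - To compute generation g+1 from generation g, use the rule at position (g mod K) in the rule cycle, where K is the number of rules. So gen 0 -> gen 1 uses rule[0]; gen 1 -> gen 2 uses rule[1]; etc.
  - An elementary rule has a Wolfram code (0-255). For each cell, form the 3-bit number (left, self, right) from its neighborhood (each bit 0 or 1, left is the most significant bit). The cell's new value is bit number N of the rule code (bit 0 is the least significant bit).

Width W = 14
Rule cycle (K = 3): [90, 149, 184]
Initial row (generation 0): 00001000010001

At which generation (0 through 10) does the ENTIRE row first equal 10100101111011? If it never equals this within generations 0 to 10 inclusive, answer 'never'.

Answer: never

Derivation:
Gen 0: 00001000010001
Gen 1 (rule 90): 00010100101010
Gen 2 (rule 149): 11010110101011
Gen 3 (rule 184): 10101101010110
Gen 4 (rule 90): 00001100000111
Gen 5 (rule 149): 11100011110010
Gen 6 (rule 184): 11010011101001
Gen 7 (rule 90): 11001110100110
Gen 8 (rule 149): 00100100110001
Gen 9 (rule 184): 00010010101000
Gen 10 (rule 90): 00101100000100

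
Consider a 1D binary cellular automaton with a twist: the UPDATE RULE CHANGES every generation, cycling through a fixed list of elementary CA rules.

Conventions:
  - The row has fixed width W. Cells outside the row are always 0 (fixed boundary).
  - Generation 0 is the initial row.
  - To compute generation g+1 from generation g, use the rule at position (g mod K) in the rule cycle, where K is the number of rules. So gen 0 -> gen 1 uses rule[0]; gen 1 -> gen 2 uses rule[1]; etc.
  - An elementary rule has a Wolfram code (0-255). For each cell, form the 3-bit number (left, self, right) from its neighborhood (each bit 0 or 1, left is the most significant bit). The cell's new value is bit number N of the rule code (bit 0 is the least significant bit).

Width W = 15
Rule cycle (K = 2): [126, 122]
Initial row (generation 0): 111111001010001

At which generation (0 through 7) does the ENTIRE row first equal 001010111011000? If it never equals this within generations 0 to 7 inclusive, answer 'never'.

Gen 0: 111111001010001
Gen 1 (rule 126): 100001111111011
Gen 2 (rule 122): 010011000001111
Gen 3 (rule 126): 111111100011001
Gen 4 (rule 122): 100000110111110
Gen 5 (rule 126): 110001111100011
Gen 6 (rule 122): 111011000110111
Gen 7 (rule 126): 101111101111101

Answer: never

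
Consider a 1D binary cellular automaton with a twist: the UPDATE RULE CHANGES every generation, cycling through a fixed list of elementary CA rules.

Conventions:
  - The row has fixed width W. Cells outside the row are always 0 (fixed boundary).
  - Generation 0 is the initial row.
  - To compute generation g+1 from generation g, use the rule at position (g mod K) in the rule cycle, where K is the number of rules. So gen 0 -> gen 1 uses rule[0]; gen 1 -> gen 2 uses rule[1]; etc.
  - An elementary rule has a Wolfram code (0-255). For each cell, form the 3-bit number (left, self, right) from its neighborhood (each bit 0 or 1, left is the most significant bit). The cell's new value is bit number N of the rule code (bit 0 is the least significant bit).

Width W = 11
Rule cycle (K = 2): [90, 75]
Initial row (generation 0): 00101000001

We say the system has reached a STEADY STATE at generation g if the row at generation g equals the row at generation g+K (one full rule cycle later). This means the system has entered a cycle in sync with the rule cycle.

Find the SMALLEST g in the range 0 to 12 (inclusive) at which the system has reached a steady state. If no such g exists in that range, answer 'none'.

Gen 0: 00101000001
Gen 1 (rule 90): 01000100010
Gen 2 (rule 75): 10011001100
Gen 3 (rule 90): 01111111110
Gen 4 (rule 75): 11000000010
Gen 5 (rule 90): 11100000101
Gen 6 (rule 75): 10101111000
Gen 7 (rule 90): 00001001100
Gen 8 (rule 75): 11110011101
Gen 9 (rule 90): 10011110100
Gen 10 (rule 75): 00110010001
Gen 11 (rule 90): 01111101010
Gen 12 (rule 75): 11000100000
Gen 13 (rule 90): 11101010000
Gen 14 (rule 75): 10100000111

Answer: none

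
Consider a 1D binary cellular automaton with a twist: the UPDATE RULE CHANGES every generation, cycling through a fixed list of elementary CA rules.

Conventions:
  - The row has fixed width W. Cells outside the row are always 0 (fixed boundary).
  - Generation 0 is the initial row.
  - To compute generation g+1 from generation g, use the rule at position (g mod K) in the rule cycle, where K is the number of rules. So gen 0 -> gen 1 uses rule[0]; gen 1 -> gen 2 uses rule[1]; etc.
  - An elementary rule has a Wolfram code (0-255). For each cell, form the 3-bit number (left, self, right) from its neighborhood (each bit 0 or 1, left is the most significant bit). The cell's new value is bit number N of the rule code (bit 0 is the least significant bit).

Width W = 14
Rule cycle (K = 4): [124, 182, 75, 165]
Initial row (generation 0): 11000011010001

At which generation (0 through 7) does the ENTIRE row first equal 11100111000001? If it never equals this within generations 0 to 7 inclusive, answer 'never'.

Gen 0: 11000011010001
Gen 1 (rule 124): 11100011111001
Gen 2 (rule 182): 01010101110111
Gen 3 (rule 75): 10000001010101
Gen 4 (rule 165): 10111101111111
Gen 5 (rule 124): 11100111000001
Gen 6 (rule 182): 01011010100011
Gen 7 (rule 75): 10011000001111

Answer: 5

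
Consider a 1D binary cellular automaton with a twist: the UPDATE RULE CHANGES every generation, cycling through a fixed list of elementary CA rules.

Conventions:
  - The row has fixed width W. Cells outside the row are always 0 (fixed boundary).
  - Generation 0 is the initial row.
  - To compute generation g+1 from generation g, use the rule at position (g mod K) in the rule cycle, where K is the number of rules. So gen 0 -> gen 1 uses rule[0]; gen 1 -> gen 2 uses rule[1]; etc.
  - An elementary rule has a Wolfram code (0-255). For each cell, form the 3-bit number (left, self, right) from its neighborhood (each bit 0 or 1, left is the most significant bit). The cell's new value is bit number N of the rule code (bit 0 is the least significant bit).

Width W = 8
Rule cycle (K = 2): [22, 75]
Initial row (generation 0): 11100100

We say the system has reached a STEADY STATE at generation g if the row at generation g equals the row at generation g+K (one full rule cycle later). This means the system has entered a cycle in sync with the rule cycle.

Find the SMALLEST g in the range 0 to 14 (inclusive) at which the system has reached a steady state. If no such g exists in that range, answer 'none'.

Answer: 7

Derivation:
Gen 0: 11100100
Gen 1 (rule 22): 00011110
Gen 2 (rule 75): 11110010
Gen 3 (rule 22): 00001111
Gen 4 (rule 75): 11111001
Gen 5 (rule 22): 00000111
Gen 6 (rule 75): 11111101
Gen 7 (rule 22): 00000001
Gen 8 (rule 75): 11111110
Gen 9 (rule 22): 00000001
Gen 10 (rule 75): 11111110
Gen 11 (rule 22): 00000001
Gen 12 (rule 75): 11111110
Gen 13 (rule 22): 00000001
Gen 14 (rule 75): 11111110
Gen 15 (rule 22): 00000001
Gen 16 (rule 75): 11111110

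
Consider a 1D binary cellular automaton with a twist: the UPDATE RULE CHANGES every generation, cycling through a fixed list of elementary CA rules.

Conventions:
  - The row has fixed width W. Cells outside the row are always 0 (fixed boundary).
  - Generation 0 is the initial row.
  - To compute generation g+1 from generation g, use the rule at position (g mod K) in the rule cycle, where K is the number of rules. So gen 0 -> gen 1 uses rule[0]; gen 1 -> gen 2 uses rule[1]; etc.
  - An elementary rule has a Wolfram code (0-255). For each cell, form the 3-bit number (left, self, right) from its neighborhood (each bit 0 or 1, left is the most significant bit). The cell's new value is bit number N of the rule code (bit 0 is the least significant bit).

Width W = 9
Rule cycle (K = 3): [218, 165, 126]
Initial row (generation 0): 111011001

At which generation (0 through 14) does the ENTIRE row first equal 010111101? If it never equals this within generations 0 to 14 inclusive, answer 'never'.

Gen 0: 111011001
Gen 1 (rule 218): 111011110
Gen 2 (rule 165): 010101100
Gen 3 (rule 126): 111111110
Gen 4 (rule 218): 111111111
Gen 5 (rule 165): 011111110
Gen 6 (rule 126): 110000011
Gen 7 (rule 218): 111000111
Gen 8 (rule 165): 010010010
Gen 9 (rule 126): 111111111
Gen 10 (rule 218): 111111111
Gen 11 (rule 165): 011111110
Gen 12 (rule 126): 110000011
Gen 13 (rule 218): 111000111
Gen 14 (rule 165): 010010010

Answer: never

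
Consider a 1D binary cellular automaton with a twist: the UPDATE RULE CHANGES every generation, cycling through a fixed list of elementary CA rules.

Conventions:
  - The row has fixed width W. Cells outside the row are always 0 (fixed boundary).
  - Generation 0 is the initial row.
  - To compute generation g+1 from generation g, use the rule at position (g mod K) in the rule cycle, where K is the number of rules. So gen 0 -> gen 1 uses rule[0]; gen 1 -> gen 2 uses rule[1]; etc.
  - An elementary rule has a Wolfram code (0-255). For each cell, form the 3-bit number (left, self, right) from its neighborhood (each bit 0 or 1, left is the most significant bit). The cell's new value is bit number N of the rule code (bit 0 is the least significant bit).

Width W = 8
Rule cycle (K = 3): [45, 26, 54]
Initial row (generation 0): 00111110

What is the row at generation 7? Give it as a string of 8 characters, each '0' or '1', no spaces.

Gen 0: 00111110
Gen 1 (rule 45): 10100000
Gen 2 (rule 26): 00010000
Gen 3 (rule 54): 00111000
Gen 4 (rule 45): 10100011
Gen 5 (rule 26): 00010110
Gen 6 (rule 54): 00111001
Gen 7 (rule 45): 10100001

Answer: 10100001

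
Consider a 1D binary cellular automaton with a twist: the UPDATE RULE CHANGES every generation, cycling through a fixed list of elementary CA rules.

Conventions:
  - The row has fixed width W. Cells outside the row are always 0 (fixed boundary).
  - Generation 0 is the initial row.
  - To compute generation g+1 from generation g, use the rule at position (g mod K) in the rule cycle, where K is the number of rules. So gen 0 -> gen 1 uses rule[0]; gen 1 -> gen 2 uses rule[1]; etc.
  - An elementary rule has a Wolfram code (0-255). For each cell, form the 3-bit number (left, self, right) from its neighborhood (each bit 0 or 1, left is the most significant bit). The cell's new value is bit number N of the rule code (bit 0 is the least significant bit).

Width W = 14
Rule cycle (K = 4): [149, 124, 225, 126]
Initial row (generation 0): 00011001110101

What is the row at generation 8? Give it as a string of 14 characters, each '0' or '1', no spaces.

Answer: 01111001101111

Derivation:
Gen 0: 00011001110101
Gen 1 (rule 149): 11000100100101
Gen 2 (rule 124): 11100110110111
Gen 3 (rule 225): 01100011011011
Gen 4 (rule 126): 11110111111111
Gen 5 (rule 149): 01100011111110
Gen 6 (rule 124): 01110010000011
Gen 7 (rule 225): 00110000111001
Gen 8 (rule 126): 01111001101111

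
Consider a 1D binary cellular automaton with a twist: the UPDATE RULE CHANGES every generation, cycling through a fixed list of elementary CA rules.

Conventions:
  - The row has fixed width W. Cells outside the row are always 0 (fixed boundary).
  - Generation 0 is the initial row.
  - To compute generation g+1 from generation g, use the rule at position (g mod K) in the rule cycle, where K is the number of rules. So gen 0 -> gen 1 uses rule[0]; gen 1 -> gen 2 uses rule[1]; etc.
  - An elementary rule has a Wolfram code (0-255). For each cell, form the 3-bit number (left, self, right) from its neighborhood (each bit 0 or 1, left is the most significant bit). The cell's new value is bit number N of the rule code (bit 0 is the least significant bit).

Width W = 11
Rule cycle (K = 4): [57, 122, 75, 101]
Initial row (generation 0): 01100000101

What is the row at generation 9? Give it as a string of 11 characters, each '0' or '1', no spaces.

Gen 0: 01100000101
Gen 1 (rule 57): 01011110010
Gen 2 (rule 122): 10110011101
Gen 3 (rule 75): 00110110100
Gen 4 (rule 101): 10011011101
Gen 5 (rule 57): 01010110010
Gen 6 (rule 122): 10101111101
Gen 7 (rule 75): 00001000100
Gen 8 (rule 101): 11101010101
Gen 9 (rule 57): 10010101010

Answer: 10010101010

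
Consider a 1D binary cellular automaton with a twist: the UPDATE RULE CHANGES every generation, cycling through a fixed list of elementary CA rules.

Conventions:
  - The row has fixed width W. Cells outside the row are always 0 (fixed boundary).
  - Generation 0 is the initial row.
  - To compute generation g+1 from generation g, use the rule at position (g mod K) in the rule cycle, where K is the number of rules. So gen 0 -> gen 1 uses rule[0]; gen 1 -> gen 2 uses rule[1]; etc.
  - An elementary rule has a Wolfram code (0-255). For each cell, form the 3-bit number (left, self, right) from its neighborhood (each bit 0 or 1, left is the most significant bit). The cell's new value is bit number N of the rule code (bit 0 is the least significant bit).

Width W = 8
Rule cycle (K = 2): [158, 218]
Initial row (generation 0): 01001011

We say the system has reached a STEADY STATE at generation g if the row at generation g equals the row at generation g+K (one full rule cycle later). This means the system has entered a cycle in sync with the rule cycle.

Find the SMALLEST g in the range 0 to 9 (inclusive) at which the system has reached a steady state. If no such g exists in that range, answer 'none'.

Answer: 6

Derivation:
Gen 0: 01001011
Gen 1 (rule 158): 11111010
Gen 2 (rule 218): 11111001
Gen 3 (rule 158): 11110111
Gen 4 (rule 218): 11110111
Gen 5 (rule 158): 11100110
Gen 6 (rule 218): 11111111
Gen 7 (rule 158): 11111110
Gen 8 (rule 218): 11111111
Gen 9 (rule 158): 11111110
Gen 10 (rule 218): 11111111
Gen 11 (rule 158): 11111110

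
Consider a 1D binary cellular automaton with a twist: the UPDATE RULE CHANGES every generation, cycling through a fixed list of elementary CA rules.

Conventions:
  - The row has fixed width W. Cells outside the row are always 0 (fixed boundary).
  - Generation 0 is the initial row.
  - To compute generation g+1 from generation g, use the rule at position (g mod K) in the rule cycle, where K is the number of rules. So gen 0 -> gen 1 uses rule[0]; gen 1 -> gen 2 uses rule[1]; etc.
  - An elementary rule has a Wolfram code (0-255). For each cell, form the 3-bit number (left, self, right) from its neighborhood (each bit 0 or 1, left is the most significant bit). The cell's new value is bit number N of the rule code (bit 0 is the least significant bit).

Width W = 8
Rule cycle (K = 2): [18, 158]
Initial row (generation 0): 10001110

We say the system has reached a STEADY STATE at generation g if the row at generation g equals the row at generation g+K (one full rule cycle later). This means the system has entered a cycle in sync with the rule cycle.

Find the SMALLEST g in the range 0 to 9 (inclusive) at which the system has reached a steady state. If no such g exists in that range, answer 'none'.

Gen 0: 10001110
Gen 1 (rule 18): 01010001
Gen 2 (rule 158): 11011011
Gen 3 (rule 18): 00000000
Gen 4 (rule 158): 00000000
Gen 5 (rule 18): 00000000
Gen 6 (rule 158): 00000000
Gen 7 (rule 18): 00000000
Gen 8 (rule 158): 00000000
Gen 9 (rule 18): 00000000
Gen 10 (rule 158): 00000000
Gen 11 (rule 18): 00000000

Answer: 3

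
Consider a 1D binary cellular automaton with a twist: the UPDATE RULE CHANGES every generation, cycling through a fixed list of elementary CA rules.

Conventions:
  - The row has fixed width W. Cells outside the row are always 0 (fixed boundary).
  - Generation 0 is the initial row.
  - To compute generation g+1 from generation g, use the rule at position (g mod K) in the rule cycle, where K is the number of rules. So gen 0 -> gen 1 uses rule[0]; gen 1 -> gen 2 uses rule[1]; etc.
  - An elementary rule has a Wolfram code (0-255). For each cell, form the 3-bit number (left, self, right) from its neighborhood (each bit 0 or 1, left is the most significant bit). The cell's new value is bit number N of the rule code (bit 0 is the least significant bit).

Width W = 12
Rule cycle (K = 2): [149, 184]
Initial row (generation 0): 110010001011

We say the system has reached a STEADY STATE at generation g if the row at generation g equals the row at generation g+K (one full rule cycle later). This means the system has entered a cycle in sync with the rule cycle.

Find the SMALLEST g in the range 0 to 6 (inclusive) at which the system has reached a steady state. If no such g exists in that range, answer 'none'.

Answer: none

Derivation:
Gen 0: 110010001011
Gen 1 (rule 149): 001011101000
Gen 2 (rule 184): 000111010100
Gen 3 (rule 149): 110010010111
Gen 4 (rule 184): 101001001110
Gen 5 (rule 149): 101101100101
Gen 6 (rule 184): 011011010010
Gen 7 (rule 149): 000000011011
Gen 8 (rule 184): 000000010110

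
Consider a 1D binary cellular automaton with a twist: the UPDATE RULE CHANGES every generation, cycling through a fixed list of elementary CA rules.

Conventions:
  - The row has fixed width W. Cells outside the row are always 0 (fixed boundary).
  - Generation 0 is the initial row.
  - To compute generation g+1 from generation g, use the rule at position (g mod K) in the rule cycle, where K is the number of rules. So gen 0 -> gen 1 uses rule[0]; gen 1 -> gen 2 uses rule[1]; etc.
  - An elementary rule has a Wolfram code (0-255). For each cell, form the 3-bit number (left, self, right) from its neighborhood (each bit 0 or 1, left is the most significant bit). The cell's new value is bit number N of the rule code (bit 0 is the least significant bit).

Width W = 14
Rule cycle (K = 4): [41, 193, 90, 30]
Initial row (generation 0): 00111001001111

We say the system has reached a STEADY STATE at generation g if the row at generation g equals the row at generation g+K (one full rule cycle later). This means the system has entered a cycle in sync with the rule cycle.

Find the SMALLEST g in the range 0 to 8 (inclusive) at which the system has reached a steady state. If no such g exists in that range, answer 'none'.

Answer: none

Derivation:
Gen 0: 00111001001111
Gen 1 (rule 41): 10100000001000
Gen 2 (rule 193): 00001111100011
Gen 3 (rule 90): 00011000110111
Gen 4 (rule 30): 00110101100100
Gen 5 (rule 41): 10101011000001
Gen 6 (rule 193): 00000001011100
Gen 7 (rule 90): 00000010010110
Gen 8 (rule 30): 00000111110101
Gen 9 (rule 41): 11110100001010
Gen 10 (rule 193): 01110001100000
Gen 11 (rule 90): 11011011110000
Gen 12 (rule 30): 10010010001000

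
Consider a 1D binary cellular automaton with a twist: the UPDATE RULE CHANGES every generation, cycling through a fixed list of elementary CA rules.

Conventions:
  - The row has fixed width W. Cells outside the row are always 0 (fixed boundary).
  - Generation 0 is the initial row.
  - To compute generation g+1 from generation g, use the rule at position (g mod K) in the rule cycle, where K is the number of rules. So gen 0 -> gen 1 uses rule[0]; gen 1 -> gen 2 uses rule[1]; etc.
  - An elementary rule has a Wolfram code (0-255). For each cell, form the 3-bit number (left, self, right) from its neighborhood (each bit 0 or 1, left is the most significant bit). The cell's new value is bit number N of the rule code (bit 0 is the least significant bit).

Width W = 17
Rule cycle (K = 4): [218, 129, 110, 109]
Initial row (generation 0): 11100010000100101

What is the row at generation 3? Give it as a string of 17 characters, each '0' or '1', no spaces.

Answer: 11100000000000111

Derivation:
Gen 0: 11100010000100101
Gen 1 (rule 218): 11110101001011000
Gen 2 (rule 129): 01100000000000011
Gen 3 (rule 110): 11100000000000111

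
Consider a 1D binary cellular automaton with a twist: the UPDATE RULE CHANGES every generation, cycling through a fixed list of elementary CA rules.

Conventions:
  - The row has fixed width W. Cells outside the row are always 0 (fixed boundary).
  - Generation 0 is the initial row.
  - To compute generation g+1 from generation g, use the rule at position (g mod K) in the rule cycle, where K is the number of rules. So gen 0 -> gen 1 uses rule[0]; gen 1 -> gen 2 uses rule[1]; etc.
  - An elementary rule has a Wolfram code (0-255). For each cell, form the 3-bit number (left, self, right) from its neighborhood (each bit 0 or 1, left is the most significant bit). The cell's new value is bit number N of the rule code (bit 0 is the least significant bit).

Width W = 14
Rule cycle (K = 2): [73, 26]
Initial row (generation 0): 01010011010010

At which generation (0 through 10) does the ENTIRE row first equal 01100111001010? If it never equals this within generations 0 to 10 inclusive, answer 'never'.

Gen 0: 01010011010010
Gen 1 (rule 73): 00000011000000
Gen 2 (rule 26): 00000110100000
Gen 3 (rule 73): 11110110001111
Gen 4 (rule 26): 10000101011000
Gen 5 (rule 73): 00110000011011
Gen 6 (rule 26): 01101000110010
Gen 7 (rule 73): 01100010110000
Gen 8 (rule 26): 11010100101000
Gen 9 (rule 73): 11000000000011
Gen 10 (rule 26): 10100000000110

Answer: never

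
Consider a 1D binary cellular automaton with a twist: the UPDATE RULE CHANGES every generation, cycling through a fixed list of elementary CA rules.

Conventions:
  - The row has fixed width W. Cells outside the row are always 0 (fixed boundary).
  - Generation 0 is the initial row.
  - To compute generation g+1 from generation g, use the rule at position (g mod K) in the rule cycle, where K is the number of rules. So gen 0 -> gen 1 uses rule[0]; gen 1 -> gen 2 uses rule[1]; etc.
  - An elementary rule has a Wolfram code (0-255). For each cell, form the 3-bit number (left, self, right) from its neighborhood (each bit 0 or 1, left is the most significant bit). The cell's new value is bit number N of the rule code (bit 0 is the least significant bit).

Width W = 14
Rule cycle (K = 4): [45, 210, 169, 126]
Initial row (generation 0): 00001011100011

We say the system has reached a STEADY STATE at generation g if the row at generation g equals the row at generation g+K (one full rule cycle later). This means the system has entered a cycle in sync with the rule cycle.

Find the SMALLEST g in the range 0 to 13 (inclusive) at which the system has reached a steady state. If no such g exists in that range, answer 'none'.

Gen 0: 00001011100011
Gen 1 (rule 45): 11101110001010
Gen 2 (rule 210): 01100111010001
Gen 3 (rule 169): 01000110100100
Gen 4 (rule 126): 11101111111110
Gen 5 (rule 45): 10011000000000
Gen 6 (rule 210): 01101100000000
Gen 7 (rule 169): 01011001111111
Gen 8 (rule 126): 11111111000001
Gen 9 (rule 45): 10000000011101
Gen 10 (rule 210): 01000000101100
Gen 11 (rule 169): 00011110011001
Gen 12 (rule 126): 00110011111111
Gen 13 (rule 45): 10100010000000
Gen 14 (rule 210): 00010101000000
Gen 15 (rule 169): 11001010011111
Gen 16 (rule 126): 11111111110001
Gen 17 (rule 45): 10000000000101

Answer: none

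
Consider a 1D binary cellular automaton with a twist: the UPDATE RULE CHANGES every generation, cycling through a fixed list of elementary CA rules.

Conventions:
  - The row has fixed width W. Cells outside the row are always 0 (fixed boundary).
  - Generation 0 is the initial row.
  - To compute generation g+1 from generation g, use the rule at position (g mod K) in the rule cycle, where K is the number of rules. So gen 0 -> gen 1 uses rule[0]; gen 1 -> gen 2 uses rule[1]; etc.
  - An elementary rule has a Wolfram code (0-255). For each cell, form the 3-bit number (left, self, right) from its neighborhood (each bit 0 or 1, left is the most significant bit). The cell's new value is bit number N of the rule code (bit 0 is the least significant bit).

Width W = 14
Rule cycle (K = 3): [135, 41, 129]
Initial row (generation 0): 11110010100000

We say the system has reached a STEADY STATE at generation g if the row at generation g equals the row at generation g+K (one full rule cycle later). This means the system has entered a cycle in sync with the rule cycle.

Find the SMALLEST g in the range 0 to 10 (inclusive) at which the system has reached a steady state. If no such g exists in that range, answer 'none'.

Answer: none

Derivation:
Gen 0: 11110010100000
Gen 1 (rule 135): 01100110101111
Gen 2 (rule 41): 01000101011000
Gen 3 (rule 129): 00010000000011
Gen 4 (rule 135): 11110111111100
Gen 5 (rule 41): 10001100000001
Gen 6 (rule 129): 00100001111100
Gen 7 (rule 135): 11101110111001
Gen 8 (rule 41): 10011001100000
Gen 9 (rule 129): 00000000001111
Gen 10 (rule 135): 11111111110110
Gen 11 (rule 41): 10000000001100
Gen 12 (rule 129): 00111111100001
Gen 13 (rule 135): 11011111001111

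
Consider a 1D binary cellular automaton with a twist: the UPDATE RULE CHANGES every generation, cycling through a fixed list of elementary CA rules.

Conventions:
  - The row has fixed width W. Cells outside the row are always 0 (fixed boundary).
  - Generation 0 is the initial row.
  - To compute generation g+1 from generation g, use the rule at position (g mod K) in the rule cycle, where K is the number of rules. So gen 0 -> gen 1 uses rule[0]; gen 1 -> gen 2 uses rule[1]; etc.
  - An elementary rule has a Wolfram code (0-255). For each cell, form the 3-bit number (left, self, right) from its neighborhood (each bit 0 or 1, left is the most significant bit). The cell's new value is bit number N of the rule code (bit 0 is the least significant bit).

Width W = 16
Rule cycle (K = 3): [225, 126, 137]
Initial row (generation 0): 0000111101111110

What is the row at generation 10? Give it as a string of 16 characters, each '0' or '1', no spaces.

Gen 0: 0000111101111110
Gen 1 (rule 225): 1110011110111110
Gen 2 (rule 126): 1011110011100011
Gen 3 (rule 137): 0011100011001010
Gen 4 (rule 225): 1001101001000100
Gen 5 (rule 126): 1111111111101110
Gen 6 (rule 137): 1111111111001100
Gen 7 (rule 225): 0111111111000101
Gen 8 (rule 126): 1100000001101111
Gen 9 (rule 137): 1001111101001110
Gen 10 (rule 225): 0000111110000110

Answer: 0000111110000110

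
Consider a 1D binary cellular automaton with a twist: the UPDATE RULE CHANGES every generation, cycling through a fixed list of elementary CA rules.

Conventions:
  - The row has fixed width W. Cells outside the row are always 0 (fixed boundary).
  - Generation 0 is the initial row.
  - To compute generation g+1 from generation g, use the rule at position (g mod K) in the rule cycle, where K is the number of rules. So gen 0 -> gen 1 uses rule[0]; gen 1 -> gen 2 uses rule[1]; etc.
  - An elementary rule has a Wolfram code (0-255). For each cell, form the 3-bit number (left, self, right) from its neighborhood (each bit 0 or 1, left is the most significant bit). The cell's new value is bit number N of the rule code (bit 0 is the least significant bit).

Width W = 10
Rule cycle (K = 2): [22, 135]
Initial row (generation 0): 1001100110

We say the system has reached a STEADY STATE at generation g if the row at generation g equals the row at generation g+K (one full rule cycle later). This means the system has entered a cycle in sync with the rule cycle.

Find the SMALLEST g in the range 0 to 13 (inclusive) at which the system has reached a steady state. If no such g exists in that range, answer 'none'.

Gen 0: 1001100110
Gen 1 (rule 22): 1110011001
Gen 2 (rule 135): 0100100011
Gen 3 (rule 22): 1111110100
Gen 4 (rule 135): 0111100101
Gen 5 (rule 22): 1000011101
Gen 6 (rule 135): 1011101001
Gen 7 (rule 22): 1000001111
Gen 8 (rule 135): 1011110110
Gen 9 (rule 22): 1000000001
Gen 10 (rule 135): 1011111111
Gen 11 (rule 22): 1000000000
Gen 12 (rule 135): 1011111111
Gen 13 (rule 22): 1000000000
Gen 14 (rule 135): 1011111111
Gen 15 (rule 22): 1000000000

Answer: 10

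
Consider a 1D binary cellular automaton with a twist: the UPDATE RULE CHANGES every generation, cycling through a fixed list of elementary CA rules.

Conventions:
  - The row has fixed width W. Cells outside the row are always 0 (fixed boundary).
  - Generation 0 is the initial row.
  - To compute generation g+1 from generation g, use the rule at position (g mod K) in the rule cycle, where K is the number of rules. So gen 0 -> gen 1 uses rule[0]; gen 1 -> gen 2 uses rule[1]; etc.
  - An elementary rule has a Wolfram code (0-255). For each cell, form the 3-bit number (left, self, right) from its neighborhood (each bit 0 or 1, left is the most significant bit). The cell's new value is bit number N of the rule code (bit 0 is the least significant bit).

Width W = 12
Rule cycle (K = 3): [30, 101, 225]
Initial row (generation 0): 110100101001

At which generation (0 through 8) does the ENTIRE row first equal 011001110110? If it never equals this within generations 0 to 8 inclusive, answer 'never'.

Gen 0: 110100101001
Gen 1 (rule 30): 100111101111
Gen 2 (rule 101): 100000110001
Gen 3 (rule 225): 001110010100
Gen 4 (rule 30): 011001110110
Gen 5 (rule 101): 001000011010
Gen 6 (rule 225): 100011001100
Gen 7 (rule 30): 110110111010
Gen 8 (rule 101): 011011001110

Answer: 4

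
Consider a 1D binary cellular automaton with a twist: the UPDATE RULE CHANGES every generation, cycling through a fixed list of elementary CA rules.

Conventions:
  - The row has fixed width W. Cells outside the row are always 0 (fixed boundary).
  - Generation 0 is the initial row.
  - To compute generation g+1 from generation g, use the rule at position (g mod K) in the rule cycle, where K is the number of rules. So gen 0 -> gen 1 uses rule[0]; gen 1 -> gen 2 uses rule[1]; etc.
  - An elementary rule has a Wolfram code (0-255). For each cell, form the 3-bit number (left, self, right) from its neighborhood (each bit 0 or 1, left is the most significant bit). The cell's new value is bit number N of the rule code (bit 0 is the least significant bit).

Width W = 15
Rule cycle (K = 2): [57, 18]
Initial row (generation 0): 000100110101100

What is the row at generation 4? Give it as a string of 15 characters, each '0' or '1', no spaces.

Gen 0: 000100110101100
Gen 1 (rule 57): 110010101011011
Gen 2 (rule 18): 001100000000000
Gen 3 (rule 57): 101011111111111
Gen 4 (rule 18): 000000000000000

Answer: 000000000000000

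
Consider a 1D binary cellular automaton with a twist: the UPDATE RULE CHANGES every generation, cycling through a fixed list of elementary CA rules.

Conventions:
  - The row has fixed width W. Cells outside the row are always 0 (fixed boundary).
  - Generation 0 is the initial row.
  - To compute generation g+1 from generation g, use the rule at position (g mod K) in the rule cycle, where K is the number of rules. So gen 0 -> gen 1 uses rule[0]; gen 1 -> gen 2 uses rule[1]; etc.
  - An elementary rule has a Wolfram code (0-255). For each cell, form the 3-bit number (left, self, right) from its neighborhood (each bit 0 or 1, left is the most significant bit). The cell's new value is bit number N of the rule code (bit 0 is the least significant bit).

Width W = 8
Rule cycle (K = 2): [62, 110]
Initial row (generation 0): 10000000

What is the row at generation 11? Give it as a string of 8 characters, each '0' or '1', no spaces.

Gen 0: 10000000
Gen 1 (rule 62): 11000000
Gen 2 (rule 110): 11000000
Gen 3 (rule 62): 10100000
Gen 4 (rule 110): 11100000
Gen 5 (rule 62): 10010000
Gen 6 (rule 110): 10110000
Gen 7 (rule 62): 11101000
Gen 8 (rule 110): 10111000
Gen 9 (rule 62): 11100100
Gen 10 (rule 110): 10101100
Gen 11 (rule 62): 11111010

Answer: 11111010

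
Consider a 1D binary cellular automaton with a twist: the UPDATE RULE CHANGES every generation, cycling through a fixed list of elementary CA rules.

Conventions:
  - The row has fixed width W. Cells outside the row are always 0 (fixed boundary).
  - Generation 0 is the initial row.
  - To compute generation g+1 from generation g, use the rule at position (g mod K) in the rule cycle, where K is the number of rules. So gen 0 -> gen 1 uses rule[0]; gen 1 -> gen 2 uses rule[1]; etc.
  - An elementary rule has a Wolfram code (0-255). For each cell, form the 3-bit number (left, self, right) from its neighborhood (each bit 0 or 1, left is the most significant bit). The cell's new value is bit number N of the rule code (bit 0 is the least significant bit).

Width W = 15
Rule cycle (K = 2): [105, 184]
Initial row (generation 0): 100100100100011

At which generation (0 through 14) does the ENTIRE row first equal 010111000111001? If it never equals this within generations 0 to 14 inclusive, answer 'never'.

Answer: never

Derivation:
Gen 0: 100100100100011
Gen 1 (rule 105): 000000000001011
Gen 2 (rule 184): 000000000000110
Gen 3 (rule 105): 111111111110110
Gen 4 (rule 184): 111111111101101
Gen 5 (rule 105): 100000000111110
Gen 6 (rule 184): 010000000111101
Gen 7 (rule 105): 000111110100110
Gen 8 (rule 184): 000111101010101
Gen 9 (rule 105): 110100110101010
Gen 10 (rule 184): 101010101010101
Gen 11 (rule 105): 010101010101010
Gen 12 (rule 184): 001010101010101
Gen 13 (rule 105): 100101010101010
Gen 14 (rule 184): 010010101010101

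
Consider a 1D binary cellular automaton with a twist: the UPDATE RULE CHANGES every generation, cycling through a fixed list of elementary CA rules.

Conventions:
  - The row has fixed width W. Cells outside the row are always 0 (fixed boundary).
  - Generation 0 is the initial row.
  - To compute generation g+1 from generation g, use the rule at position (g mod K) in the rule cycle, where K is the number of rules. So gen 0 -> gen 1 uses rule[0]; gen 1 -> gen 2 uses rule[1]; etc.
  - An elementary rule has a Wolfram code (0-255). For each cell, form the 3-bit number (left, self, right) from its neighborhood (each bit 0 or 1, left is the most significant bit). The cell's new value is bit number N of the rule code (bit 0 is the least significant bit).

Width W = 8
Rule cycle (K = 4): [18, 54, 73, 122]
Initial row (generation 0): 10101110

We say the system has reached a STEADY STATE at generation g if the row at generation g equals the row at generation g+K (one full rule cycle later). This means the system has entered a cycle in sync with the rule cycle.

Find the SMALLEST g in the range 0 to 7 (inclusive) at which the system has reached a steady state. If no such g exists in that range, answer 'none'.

Gen 0: 10101110
Gen 1 (rule 18): 00000001
Gen 2 (rule 54): 00000011
Gen 3 (rule 73): 11111011
Gen 4 (rule 122): 10001111
Gen 5 (rule 18): 01010000
Gen 6 (rule 54): 11111000
Gen 7 (rule 73): 10001011
Gen 8 (rule 122): 01010111
Gen 9 (rule 18): 10000000
Gen 10 (rule 54): 11000000
Gen 11 (rule 73): 11011111

Answer: none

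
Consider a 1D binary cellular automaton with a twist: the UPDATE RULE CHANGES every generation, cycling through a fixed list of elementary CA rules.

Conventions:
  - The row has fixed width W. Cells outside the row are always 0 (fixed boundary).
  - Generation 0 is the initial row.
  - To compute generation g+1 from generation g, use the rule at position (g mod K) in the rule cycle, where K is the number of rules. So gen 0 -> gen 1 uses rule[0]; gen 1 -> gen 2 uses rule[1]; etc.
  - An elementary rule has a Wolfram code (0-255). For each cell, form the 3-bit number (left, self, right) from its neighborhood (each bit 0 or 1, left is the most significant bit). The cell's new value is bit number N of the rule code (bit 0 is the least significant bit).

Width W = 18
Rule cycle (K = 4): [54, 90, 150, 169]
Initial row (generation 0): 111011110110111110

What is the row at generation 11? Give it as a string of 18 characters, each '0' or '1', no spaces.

Gen 0: 111011110110111110
Gen 1 (rule 54): 000100001001000001
Gen 2 (rule 90): 001010010110100010
Gen 3 (rule 150): 011011110000110111
Gen 4 (rule 169): 010111100110101110
Gen 5 (rule 54): 111000011001110001
Gen 6 (rule 90): 101100111111011010
Gen 7 (rule 150): 100011011110000011
Gen 8 (rule 169): 001010111100111010
Gen 9 (rule 54): 011111000011000111
Gen 10 (rule 90): 110001100111101101
Gen 11 (rule 150): 001010011011000001

Answer: 001010011011000001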